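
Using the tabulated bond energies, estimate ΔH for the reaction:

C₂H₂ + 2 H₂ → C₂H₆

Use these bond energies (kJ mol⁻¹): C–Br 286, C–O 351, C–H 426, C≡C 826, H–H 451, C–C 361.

Bonds broken (reactants):
  C≡C: 1 × 826 = 826
  C–H: 2 × 426 = 852
  H–H: 2 × 451 = 902
  Σ(broken) = 2580 kJ
Bonds formed (products):
  C–C: 1 × 361 = 361
  C–H: 6 × 426 = 2556
  Σ(formed) = 2917 kJ
ΔH = Σ(broken) − Σ(formed) = 2580 − 2917 = −337 kJ

ΔH ≈ −337 kJ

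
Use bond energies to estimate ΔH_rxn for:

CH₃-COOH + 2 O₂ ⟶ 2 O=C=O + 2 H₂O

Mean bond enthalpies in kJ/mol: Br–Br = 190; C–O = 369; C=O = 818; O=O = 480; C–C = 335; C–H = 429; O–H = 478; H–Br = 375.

Bonds broken (reactants):
  C–C: 1 × 335 = 335
  C–H: 3 × 429 = 1287
  C–O: 1 × 369 = 369
  C=O: 1 × 818 = 818
  O–H: 1 × 478 = 478
  O=O: 2 × 480 = 960
  Σ(broken) = 4247 kJ
Bonds formed (products):
  C=O: 4 × 818 = 3272
  O–H: 4 × 478 = 1912
  Σ(formed) = 5184 kJ
ΔH = Σ(broken) − Σ(formed) = 4247 − 5184 = −937 kJ

ΔH ≈ −937 kJ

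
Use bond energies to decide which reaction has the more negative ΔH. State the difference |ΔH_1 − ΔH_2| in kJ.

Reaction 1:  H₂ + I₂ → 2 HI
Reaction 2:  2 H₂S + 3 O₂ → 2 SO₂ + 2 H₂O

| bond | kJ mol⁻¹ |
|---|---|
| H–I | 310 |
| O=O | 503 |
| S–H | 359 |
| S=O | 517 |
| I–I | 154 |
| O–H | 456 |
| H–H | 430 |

Reaction 1:
  Bonds broken (reactants):
    H–H: 1 × 430 = 430
    I–I: 1 × 154 = 154
    Σ(broken) = 584 kJ
  Bonds formed (products):
    H–I: 2 × 310 = 620
    Σ(formed) = 620 kJ
  ΔH_1 = 584 − 620 = −36 kJ
Reaction 2:
  Bonds broken (reactants):
    O=O: 3 × 503 = 1509
    S–H: 4 × 359 = 1436
    Σ(broken) = 2945 kJ
  Bonds formed (products):
    O–H: 4 × 456 = 1824
    S=O: 4 × 517 = 2068
    Σ(formed) = 3892 kJ
  ΔH_2 = 2945 − 3892 = −947 kJ
ΔH_1 − ΔH_2 = +911 kJ, so reaction 2 has the more negative ΔH; |ΔH_1 − ΔH_2| = 911 kJ.

Reaction 2, by 911 kJ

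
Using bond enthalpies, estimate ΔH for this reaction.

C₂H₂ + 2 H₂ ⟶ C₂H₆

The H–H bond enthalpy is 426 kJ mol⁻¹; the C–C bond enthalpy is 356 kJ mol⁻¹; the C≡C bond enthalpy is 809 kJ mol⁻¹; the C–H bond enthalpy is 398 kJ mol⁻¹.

ΔH ≈ −287 kJ

Bonds broken (reactants):
  C≡C: 1 × 809 = 809
  C–H: 2 × 398 = 796
  H–H: 2 × 426 = 852
  Σ(broken) = 2457 kJ
Bonds formed (products):
  C–C: 1 × 356 = 356
  C–H: 6 × 398 = 2388
  Σ(formed) = 2744 kJ
ΔH = Σ(broken) − Σ(formed) = 2457 − 2744 = −287 kJ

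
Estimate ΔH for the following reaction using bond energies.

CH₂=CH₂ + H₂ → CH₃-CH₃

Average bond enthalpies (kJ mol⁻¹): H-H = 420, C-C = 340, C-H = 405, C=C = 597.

Bonds broken (reactants):
  C-H: 4 × 405 = 1620
  C=C: 1 × 597 = 597
  H-H: 1 × 420 = 420
  Σ(broken) = 2637 kJ
Bonds formed (products):
  C-C: 1 × 340 = 340
  C-H: 6 × 405 = 2430
  Σ(formed) = 2770 kJ
ΔH = Σ(broken) − Σ(formed) = 2637 − 2770 = −133 kJ

ΔH ≈ −133 kJ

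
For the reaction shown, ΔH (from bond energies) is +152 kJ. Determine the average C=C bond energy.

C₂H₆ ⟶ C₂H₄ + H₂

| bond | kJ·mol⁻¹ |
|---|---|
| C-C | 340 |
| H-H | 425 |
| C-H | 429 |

Let D be the C=C bond energy.
Σ(broken) = 1×340 + 6×429 = 2914
Σ(formed) = 4×429 + 1×D + 1×425 = 2141 + D
ΔH = Σ(broken) − Σ(formed) = (2914) − (2141 + D) = +773 − D
Setting this equal to +152 kJ gives D = 621 kJ/mol.

D(C=C) ≈ 621 kJ/mol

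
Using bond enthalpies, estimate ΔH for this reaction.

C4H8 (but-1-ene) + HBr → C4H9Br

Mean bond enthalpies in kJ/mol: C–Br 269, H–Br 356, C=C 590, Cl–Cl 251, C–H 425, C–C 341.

ΔH ≈ −89 kJ

Bonds broken (reactants):
  C–C: 2 × 341 = 682
  C–H: 8 × 425 = 3400
  C=C: 1 × 590 = 590
  H–Br: 1 × 356 = 356
  Σ(broken) = 5028 kJ
Bonds formed (products):
  C–Br: 1 × 269 = 269
  C–C: 3 × 341 = 1023
  C–H: 9 × 425 = 3825
  Σ(formed) = 5117 kJ
ΔH = Σ(broken) − Σ(formed) = 5028 − 5117 = −89 kJ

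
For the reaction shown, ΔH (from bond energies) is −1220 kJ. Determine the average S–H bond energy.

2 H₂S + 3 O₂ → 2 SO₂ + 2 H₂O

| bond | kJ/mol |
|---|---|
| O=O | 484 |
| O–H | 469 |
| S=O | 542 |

D(S–H) ≈ 343 kJ/mol

Let D be the S–H bond energy.
Σ(broken) = 3×484 + 4×D = 1452 + 4D
Σ(formed) = 4×469 + 4×542 = 4044
ΔH = Σ(broken) − Σ(formed) = (1452 + 4D) − (4044) = −2592 + 4D
Setting this equal to −1220 kJ gives 4D = 1372, so D = 343 kJ/mol.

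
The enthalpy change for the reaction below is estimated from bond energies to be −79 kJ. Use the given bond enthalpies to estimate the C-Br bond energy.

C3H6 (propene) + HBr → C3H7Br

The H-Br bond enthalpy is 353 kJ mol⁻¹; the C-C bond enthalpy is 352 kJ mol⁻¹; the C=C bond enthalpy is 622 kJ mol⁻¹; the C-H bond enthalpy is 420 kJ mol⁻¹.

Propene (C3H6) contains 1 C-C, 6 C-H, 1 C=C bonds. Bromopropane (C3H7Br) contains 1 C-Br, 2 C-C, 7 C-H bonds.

Let D be the C-Br bond energy.
Σ(broken) = 1×352 + 6×420 + 1×622 + 1×353 = 3847
Σ(formed) = 1×D + 2×352 + 7×420 = 3644 + D
ΔH = Σ(broken) − Σ(formed) = (3847) − (3644 + D) = +203 − D
Setting this equal to −79 kJ gives D = 282 kJ/mol.

D(C-Br) ≈ 282 kJ/mol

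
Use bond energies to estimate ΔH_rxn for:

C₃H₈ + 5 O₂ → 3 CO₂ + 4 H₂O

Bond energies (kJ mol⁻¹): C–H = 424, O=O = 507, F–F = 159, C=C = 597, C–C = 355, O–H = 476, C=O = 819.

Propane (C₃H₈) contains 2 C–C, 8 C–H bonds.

ΔH ≈ −2085 kJ

Bonds broken (reactants):
  C–C: 2 × 355 = 710
  C–H: 8 × 424 = 3392
  O=O: 5 × 507 = 2535
  Σ(broken) = 6637 kJ
Bonds formed (products):
  C=O: 6 × 819 = 4914
  O–H: 8 × 476 = 3808
  Σ(formed) = 8722 kJ
ΔH = Σ(broken) − Σ(formed) = 6637 − 8722 = −2085 kJ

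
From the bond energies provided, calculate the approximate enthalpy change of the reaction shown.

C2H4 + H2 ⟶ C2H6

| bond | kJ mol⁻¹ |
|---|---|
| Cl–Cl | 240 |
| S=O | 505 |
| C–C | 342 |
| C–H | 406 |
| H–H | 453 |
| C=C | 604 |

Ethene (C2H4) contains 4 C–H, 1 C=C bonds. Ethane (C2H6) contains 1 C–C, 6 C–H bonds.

Bonds broken (reactants):
  C–H: 4 × 406 = 1624
  C=C: 1 × 604 = 604
  H–H: 1 × 453 = 453
  Σ(broken) = 2681 kJ
Bonds formed (products):
  C–C: 1 × 342 = 342
  C–H: 6 × 406 = 2436
  Σ(formed) = 2778 kJ
ΔH = Σ(broken) − Σ(formed) = 2681 − 2778 = −97 kJ

ΔH ≈ −97 kJ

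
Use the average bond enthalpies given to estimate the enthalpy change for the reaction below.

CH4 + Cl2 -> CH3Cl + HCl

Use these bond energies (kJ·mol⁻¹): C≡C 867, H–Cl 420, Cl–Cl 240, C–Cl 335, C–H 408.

ΔH ≈ −107 kJ

Bonds broken (reactants):
  C–H: 4 × 408 = 1632
  Cl–Cl: 1 × 240 = 240
  Σ(broken) = 1872 kJ
Bonds formed (products):
  C–Cl: 1 × 335 = 335
  C–H: 3 × 408 = 1224
  H–Cl: 1 × 420 = 420
  Σ(formed) = 1979 kJ
ΔH = Σ(broken) − Σ(formed) = 1872 − 1979 = −107 kJ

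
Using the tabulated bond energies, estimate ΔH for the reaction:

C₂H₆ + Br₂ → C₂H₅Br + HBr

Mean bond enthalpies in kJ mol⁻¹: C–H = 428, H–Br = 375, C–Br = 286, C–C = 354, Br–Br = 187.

Bonds broken (reactants):
  Br–Br: 1 × 187 = 187
  C–C: 1 × 354 = 354
  C–H: 6 × 428 = 2568
  Σ(broken) = 3109 kJ
Bonds formed (products):
  C–Br: 1 × 286 = 286
  C–C: 1 × 354 = 354
  C–H: 5 × 428 = 2140
  H–Br: 1 × 375 = 375
  Σ(formed) = 3155 kJ
ΔH = Σ(broken) − Σ(formed) = 3109 − 3155 = −46 kJ

ΔH ≈ −46 kJ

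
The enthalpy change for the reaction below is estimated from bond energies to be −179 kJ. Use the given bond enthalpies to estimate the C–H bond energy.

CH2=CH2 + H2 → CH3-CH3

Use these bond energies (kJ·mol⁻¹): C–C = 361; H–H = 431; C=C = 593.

Let D be the C–H bond energy.
Σ(broken) = 4×D + 1×593 + 1×431 = 1024 + 4D
Σ(formed) = 1×361 + 6×D = 361 + 6D
ΔH = Σ(broken) − Σ(formed) = (1024 + 4D) − (361 + 6D) = +663 − 2D
Setting this equal to −179 kJ gives 2D = 842, so D = 421 kJ/mol.

D(C–H) ≈ 421 kJ/mol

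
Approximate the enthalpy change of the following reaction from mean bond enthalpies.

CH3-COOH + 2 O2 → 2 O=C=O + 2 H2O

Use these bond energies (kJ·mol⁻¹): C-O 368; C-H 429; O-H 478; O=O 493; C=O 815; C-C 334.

ΔH ≈ −904 kJ

Bonds broken (reactants):
  C-C: 1 × 334 = 334
  C-H: 3 × 429 = 1287
  C-O: 1 × 368 = 368
  C=O: 1 × 815 = 815
  O-H: 1 × 478 = 478
  O=O: 2 × 493 = 986
  Σ(broken) = 4268 kJ
Bonds formed (products):
  C=O: 4 × 815 = 3260
  O-H: 4 × 478 = 1912
  Σ(formed) = 5172 kJ
ΔH = Σ(broken) − Σ(formed) = 4268 − 5172 = −904 kJ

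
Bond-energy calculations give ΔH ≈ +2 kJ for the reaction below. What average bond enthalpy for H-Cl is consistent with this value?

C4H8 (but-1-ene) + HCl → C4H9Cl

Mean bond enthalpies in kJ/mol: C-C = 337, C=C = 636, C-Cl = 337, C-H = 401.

D(H-Cl) ≈ 441 kJ/mol

Let D be the H-Cl bond energy.
Σ(broken) = 2×337 + 8×401 + 1×636 + 1×D = 4518 + D
Σ(formed) = 3×337 + 1×337 + 9×401 = 4957
ΔH = Σ(broken) − Σ(formed) = (4518 + D) − (4957) = −439 + D
Setting this equal to +2 kJ gives D = 441 kJ/mol.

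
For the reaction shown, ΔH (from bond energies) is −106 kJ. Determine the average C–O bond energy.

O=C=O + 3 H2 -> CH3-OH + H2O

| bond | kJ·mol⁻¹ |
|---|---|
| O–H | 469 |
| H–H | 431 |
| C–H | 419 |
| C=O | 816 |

D(C–O) ≈ 367 kJ/mol

Let D be the C–O bond energy.
Σ(broken) = 2×816 + 3×431 = 2925
Σ(formed) = 3×419 + 1×D + 3×469 = 2664 + D
ΔH = Σ(broken) − Σ(formed) = (2925) − (2664 + D) = +261 − D
Setting this equal to −106 kJ gives D = 367 kJ/mol.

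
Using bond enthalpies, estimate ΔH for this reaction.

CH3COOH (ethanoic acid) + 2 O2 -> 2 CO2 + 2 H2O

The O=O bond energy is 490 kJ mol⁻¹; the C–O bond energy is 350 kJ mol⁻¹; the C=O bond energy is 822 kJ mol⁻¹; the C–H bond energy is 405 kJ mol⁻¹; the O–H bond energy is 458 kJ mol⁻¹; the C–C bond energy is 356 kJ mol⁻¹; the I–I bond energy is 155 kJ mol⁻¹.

ΔH ≈ −939 kJ

Bonds broken (reactants):
  C–C: 1 × 356 = 356
  C–H: 3 × 405 = 1215
  C–O: 1 × 350 = 350
  C=O: 1 × 822 = 822
  O–H: 1 × 458 = 458
  O=O: 2 × 490 = 980
  Σ(broken) = 4181 kJ
Bonds formed (products):
  C=O: 4 × 822 = 3288
  O–H: 4 × 458 = 1832
  Σ(formed) = 5120 kJ
ΔH = Σ(broken) − Σ(formed) = 4181 − 5120 = −939 kJ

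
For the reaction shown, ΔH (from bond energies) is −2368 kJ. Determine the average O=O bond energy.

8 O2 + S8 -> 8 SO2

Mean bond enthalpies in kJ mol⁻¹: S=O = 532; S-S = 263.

D(O=O) ≈ 505 kJ/mol

Let D be the O=O bond energy.
Σ(broken) = 8×D + 8×263 = 2104 + 8D
Σ(formed) = 16×532 = 8512
ΔH = Σ(broken) − Σ(formed) = (2104 + 8D) − (8512) = −6408 + 8D
Setting this equal to −2368 kJ gives 8D = 4040, so D = 505 kJ/mol.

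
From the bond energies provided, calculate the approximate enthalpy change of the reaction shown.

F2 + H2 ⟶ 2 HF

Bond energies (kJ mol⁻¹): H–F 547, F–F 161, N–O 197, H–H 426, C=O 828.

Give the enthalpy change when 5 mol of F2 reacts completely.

Bonds broken (reactants):
  F–F: 1 × 161 = 161
  H–H: 1 × 426 = 426
  Σ(broken) = 587 kJ
Bonds formed (products):
  H–F: 2 × 547 = 1094
  Σ(formed) = 1094 kJ
ΔH = Σ(broken) − Σ(formed) = 587 − 1094 = −507 kJ
For 5× the reaction as written: 5 × (−507) = −2535 kJ

ΔH = −2535 kJ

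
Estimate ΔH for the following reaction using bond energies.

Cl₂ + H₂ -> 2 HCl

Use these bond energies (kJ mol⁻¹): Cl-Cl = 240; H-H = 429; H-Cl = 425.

ΔH ≈ −181 kJ

Bonds broken (reactants):
  Cl-Cl: 1 × 240 = 240
  H-H: 1 × 429 = 429
  Σ(broken) = 669 kJ
Bonds formed (products):
  H-Cl: 2 × 425 = 850
  Σ(formed) = 850 kJ
ΔH = Σ(broken) − Σ(formed) = 669 − 850 = −181 kJ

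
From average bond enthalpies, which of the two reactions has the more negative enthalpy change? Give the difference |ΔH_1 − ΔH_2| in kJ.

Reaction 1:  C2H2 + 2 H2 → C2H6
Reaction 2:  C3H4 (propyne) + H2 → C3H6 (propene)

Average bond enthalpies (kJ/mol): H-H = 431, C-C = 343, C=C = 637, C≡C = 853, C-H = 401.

Reaction 1, by 77 kJ

Reaction 1:
  Bonds broken (reactants):
    C≡C: 1 × 853 = 853
    C-H: 2 × 401 = 802
    H-H: 2 × 431 = 862
    Σ(broken) = 2517 kJ
  Bonds formed (products):
    C-C: 1 × 343 = 343
    C-H: 6 × 401 = 2406
    Σ(formed) = 2749 kJ
  ΔH_1 = 2517 − 2749 = −232 kJ
Reaction 2:
  Bonds broken (reactants):
    C≡C: 1 × 853 = 853
    C-C: 1 × 343 = 343
    C-H: 4 × 401 = 1604
    H-H: 1 × 431 = 431
    Σ(broken) = 3231 kJ
  Bonds formed (products):
    C-C: 1 × 343 = 343
    C-H: 6 × 401 = 2406
    C=C: 1 × 637 = 637
    Σ(formed) = 3386 kJ
  ΔH_2 = 3231 − 3386 = −155 kJ
ΔH_1 − ΔH_2 = −77 kJ, so reaction 1 has the more negative ΔH; |ΔH_1 − ΔH_2| = 77 kJ.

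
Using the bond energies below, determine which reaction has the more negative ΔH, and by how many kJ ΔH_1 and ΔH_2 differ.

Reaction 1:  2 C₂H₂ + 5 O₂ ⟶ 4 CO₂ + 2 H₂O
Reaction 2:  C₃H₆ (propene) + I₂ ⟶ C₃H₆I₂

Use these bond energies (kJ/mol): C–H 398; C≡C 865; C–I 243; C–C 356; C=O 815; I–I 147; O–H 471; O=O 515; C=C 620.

Reaction 1, by 2432 kJ

Reaction 1:
  Bonds broken (reactants):
    C≡C: 2 × 865 = 1730
    C–H: 4 × 398 = 1592
    O=O: 5 × 515 = 2575
    Σ(broken) = 5897 kJ
  Bonds formed (products):
    C=O: 8 × 815 = 6520
    O–H: 4 × 471 = 1884
    Σ(formed) = 8404 kJ
  ΔH_1 = 5897 − 8404 = −2507 kJ
Reaction 2:
  Bonds broken (reactants):
    C–C: 1 × 356 = 356
    C–H: 6 × 398 = 2388
    C=C: 1 × 620 = 620
    I–I: 1 × 147 = 147
    Σ(broken) = 3511 kJ
  Bonds formed (products):
    C–C: 2 × 356 = 712
    C–H: 6 × 398 = 2388
    C–I: 2 × 243 = 486
    Σ(formed) = 3586 kJ
  ΔH_2 = 3511 − 3586 = −75 kJ
ΔH_1 − ΔH_2 = −2432 kJ, so reaction 1 has the more negative ΔH; |ΔH_1 − ΔH_2| = 2432 kJ.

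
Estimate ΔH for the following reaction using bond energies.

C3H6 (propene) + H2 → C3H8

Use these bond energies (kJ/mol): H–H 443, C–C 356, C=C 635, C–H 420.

ΔH ≈ −118 kJ

Bonds broken (reactants):
  C–C: 1 × 356 = 356
  C–H: 6 × 420 = 2520
  C=C: 1 × 635 = 635
  H–H: 1 × 443 = 443
  Σ(broken) = 3954 kJ
Bonds formed (products):
  C–C: 2 × 356 = 712
  C–H: 8 × 420 = 3360
  Σ(formed) = 4072 kJ
ΔH = Σ(broken) − Σ(formed) = 3954 − 4072 = −118 kJ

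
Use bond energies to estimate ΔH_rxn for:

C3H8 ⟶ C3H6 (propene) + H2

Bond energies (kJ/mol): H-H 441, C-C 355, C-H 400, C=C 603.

ΔH ≈ +111 kJ

Bonds broken (reactants):
  C-C: 2 × 355 = 710
  C-H: 8 × 400 = 3200
  Σ(broken) = 3910 kJ
Bonds formed (products):
  C-C: 1 × 355 = 355
  C-H: 6 × 400 = 2400
  C=C: 1 × 603 = 603
  H-H: 1 × 441 = 441
  Σ(formed) = 3799 kJ
ΔH = Σ(broken) − Σ(formed) = 3910 − 3799 = +111 kJ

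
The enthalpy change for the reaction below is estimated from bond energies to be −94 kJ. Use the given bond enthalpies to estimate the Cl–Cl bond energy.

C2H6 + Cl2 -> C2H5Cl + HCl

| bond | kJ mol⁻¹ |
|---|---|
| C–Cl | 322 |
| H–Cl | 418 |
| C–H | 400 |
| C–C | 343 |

D(Cl–Cl) ≈ 246 kJ/mol

Let D be the Cl–Cl bond energy.
Σ(broken) = 1×343 + 6×400 + 1×D = 2743 + D
Σ(formed) = 1×343 + 1×322 + 5×400 + 1×418 = 3083
ΔH = Σ(broken) − Σ(formed) = (2743 + D) − (3083) = −340 + D
Setting this equal to −94 kJ gives D = 246 kJ/mol.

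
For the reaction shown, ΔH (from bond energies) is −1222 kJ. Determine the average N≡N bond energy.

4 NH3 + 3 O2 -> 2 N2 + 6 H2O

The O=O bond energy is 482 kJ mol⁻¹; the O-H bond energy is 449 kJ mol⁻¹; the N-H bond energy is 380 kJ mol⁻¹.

D(N≡N) ≈ 920 kJ/mol

Let D be the N≡N bond energy.
Σ(broken) = 12×380 + 3×482 = 6006
Σ(formed) = 2×D + 12×449 = 5388 + 2D
ΔH = Σ(broken) − Σ(formed) = (6006) − (5388 + 2D) = +618 − 2D
Setting this equal to −1222 kJ gives 2D = 1840, so D = 920 kJ/mol.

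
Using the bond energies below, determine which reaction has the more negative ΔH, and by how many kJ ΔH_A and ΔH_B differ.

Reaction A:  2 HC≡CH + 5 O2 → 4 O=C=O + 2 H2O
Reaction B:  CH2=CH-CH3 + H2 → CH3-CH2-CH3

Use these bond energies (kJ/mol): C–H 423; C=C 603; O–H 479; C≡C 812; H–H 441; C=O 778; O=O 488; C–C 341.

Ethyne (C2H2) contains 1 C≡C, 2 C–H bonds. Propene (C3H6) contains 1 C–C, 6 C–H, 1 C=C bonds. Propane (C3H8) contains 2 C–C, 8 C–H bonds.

Reaction A, by 2241 kJ

Reaction A:
  Bonds broken (reactants):
    C≡C: 2 × 812 = 1624
    C–H: 4 × 423 = 1692
    O=O: 5 × 488 = 2440
    Σ(broken) = 5756 kJ
  Bonds formed (products):
    C=O: 8 × 778 = 6224
    O–H: 4 × 479 = 1916
    Σ(formed) = 8140 kJ
  ΔH_A = 5756 − 8140 = −2384 kJ
Reaction B:
  Bonds broken (reactants):
    C–C: 1 × 341 = 341
    C–H: 6 × 423 = 2538
    C=C: 1 × 603 = 603
    H–H: 1 × 441 = 441
    Σ(broken) = 3923 kJ
  Bonds formed (products):
    C–C: 2 × 341 = 682
    C–H: 8 × 423 = 3384
    Σ(formed) = 4066 kJ
  ΔH_B = 3923 − 4066 = −143 kJ
ΔH_A − ΔH_B = −2241 kJ, so reaction A has the more negative ΔH; |ΔH_A − ΔH_B| = 2241 kJ.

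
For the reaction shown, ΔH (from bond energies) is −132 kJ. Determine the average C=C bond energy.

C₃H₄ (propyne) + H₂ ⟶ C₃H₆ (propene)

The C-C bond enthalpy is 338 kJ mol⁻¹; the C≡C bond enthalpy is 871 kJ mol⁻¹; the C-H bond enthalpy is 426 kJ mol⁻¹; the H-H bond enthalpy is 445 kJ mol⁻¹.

D(C=C) ≈ 596 kJ/mol

Let D be the C=C bond energy.
Σ(broken) = 1×871 + 1×338 + 4×426 + 1×445 = 3358
Σ(formed) = 1×338 + 6×426 + 1×D = 2894 + D
ΔH = Σ(broken) − Σ(formed) = (3358) − (2894 + D) = +464 − D
Setting this equal to −132 kJ gives D = 596 kJ/mol.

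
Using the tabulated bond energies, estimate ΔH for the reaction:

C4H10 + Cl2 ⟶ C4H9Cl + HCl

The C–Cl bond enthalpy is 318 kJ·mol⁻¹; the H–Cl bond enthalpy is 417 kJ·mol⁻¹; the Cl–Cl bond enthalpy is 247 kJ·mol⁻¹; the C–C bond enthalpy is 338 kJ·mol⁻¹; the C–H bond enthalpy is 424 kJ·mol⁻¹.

ΔH ≈ −64 kJ

Bonds broken (reactants):
  C–C: 3 × 338 = 1014
  C–H: 10 × 424 = 4240
  Cl–Cl: 1 × 247 = 247
  Σ(broken) = 5501 kJ
Bonds formed (products):
  C–C: 3 × 338 = 1014
  C–Cl: 1 × 318 = 318
  C–H: 9 × 424 = 3816
  H–Cl: 1 × 417 = 417
  Σ(formed) = 5565 kJ
ΔH = Σ(broken) − Σ(formed) = 5501 − 5565 = −64 kJ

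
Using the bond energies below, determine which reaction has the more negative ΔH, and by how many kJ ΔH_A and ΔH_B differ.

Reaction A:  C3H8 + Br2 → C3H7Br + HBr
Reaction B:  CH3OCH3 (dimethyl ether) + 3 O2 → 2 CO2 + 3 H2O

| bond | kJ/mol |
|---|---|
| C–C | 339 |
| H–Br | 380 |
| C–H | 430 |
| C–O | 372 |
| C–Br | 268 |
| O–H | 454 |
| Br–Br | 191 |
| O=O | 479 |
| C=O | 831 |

Reaction A:
  Bonds broken (reactants):
    Br–Br: 1 × 191 = 191
    C–C: 2 × 339 = 678
    C–H: 8 × 430 = 3440
    Σ(broken) = 4309 kJ
  Bonds formed (products):
    C–Br: 1 × 268 = 268
    C–C: 2 × 339 = 678
    C–H: 7 × 430 = 3010
    H–Br: 1 × 380 = 380
    Σ(formed) = 4336 kJ
  ΔH_A = 4309 − 4336 = −27 kJ
Reaction B:
  Bonds broken (reactants):
    C–H: 6 × 430 = 2580
    C–O: 2 × 372 = 744
    O=O: 3 × 479 = 1437
    Σ(broken) = 4761 kJ
  Bonds formed (products):
    C=O: 4 × 831 = 3324
    O–H: 6 × 454 = 2724
    Σ(formed) = 6048 kJ
  ΔH_B = 4761 − 6048 = −1287 kJ
ΔH_A − ΔH_B = +1260 kJ, so reaction B has the more negative ΔH; |ΔH_A − ΔH_B| = 1260 kJ.

Reaction B, by 1260 kJ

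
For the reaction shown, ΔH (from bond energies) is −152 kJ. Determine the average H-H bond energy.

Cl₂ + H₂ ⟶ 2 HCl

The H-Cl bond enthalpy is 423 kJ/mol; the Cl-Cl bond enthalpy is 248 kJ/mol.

D(H-H) ≈ 446 kJ/mol

Let D be the H-H bond energy.
Σ(broken) = 1×248 + 1×D = 248 + D
Σ(formed) = 2×423 = 846
ΔH = Σ(broken) − Σ(formed) = (248 + D) − (846) = −598 + D
Setting this equal to −152 kJ gives D = 446 kJ/mol.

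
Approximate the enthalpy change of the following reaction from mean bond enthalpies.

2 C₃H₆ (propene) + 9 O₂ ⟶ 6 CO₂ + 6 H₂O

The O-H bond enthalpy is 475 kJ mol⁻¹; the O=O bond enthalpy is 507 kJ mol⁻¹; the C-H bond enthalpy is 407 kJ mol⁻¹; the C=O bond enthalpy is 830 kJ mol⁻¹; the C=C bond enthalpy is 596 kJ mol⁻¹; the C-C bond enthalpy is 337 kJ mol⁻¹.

ΔH ≈ −4347 kJ

Bonds broken (reactants):
  C-C: 2 × 337 = 674
  C-H: 12 × 407 = 4884
  C=C: 2 × 596 = 1192
  O=O: 9 × 507 = 4563
  Σ(broken) = 11313 kJ
Bonds formed (products):
  C=O: 12 × 830 = 9960
  O-H: 12 × 475 = 5700
  Σ(formed) = 15660 kJ
ΔH = Σ(broken) − Σ(formed) = 11313 − 15660 = −4347 kJ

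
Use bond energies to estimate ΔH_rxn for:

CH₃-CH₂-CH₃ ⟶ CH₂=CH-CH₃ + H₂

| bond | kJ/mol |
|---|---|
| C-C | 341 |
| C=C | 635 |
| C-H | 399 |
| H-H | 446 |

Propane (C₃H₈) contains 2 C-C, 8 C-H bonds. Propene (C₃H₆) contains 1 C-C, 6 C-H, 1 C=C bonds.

ΔH ≈ +58 kJ

Bonds broken (reactants):
  C-C: 2 × 341 = 682
  C-H: 8 × 399 = 3192
  Σ(broken) = 3874 kJ
Bonds formed (products):
  C-C: 1 × 341 = 341
  C-H: 6 × 399 = 2394
  C=C: 1 × 635 = 635
  H-H: 1 × 446 = 446
  Σ(formed) = 3816 kJ
ΔH = Σ(broken) − Σ(formed) = 3874 − 3816 = +58 kJ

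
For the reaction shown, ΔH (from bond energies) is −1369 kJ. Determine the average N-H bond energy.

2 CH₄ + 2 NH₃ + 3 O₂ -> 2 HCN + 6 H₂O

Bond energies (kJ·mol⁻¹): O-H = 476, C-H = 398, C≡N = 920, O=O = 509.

Let D be the N-H bond energy.
Σ(broken) = 8×398 + 6×D + 3×509 = 4711 + 6D
Σ(formed) = 2×920 + 2×398 + 12×476 = 8348
ΔH = Σ(broken) − Σ(formed) = (4711 + 6D) − (8348) = −3637 + 6D
Setting this equal to −1369 kJ gives 6D = 2268, so D = 378 kJ/mol.

D(N-H) ≈ 378 kJ/mol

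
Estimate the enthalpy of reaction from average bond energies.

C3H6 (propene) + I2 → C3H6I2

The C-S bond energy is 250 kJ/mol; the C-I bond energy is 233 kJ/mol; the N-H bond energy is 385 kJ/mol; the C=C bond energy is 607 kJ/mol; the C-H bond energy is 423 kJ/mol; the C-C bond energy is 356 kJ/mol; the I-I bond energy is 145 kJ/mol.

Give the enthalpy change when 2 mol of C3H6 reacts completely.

Bonds broken (reactants):
  C-C: 1 × 356 = 356
  C-H: 6 × 423 = 2538
  C=C: 1 × 607 = 607
  I-I: 1 × 145 = 145
  Σ(broken) = 3646 kJ
Bonds formed (products):
  C-C: 2 × 356 = 712
  C-H: 6 × 423 = 2538
  C-I: 2 × 233 = 466
  Σ(formed) = 3716 kJ
ΔH = Σ(broken) − Σ(formed) = 3646 − 3716 = −70 kJ
For 2× the reaction as written: 2 × (−70) = −140 kJ

ΔH = −140 kJ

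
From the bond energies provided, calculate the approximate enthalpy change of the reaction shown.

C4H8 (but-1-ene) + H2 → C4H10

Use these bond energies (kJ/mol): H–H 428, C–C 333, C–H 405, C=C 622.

ΔH ≈ −93 kJ

Bonds broken (reactants):
  C–C: 2 × 333 = 666
  C–H: 8 × 405 = 3240
  C=C: 1 × 622 = 622
  H–H: 1 × 428 = 428
  Σ(broken) = 4956 kJ
Bonds formed (products):
  C–C: 3 × 333 = 999
  C–H: 10 × 405 = 4050
  Σ(formed) = 5049 kJ
ΔH = Σ(broken) − Σ(formed) = 4956 − 5049 = −93 kJ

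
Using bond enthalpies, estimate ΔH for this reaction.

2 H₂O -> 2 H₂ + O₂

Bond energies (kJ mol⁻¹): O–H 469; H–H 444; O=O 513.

Bonds broken (reactants):
  O–H: 4 × 469 = 1876
  Σ(broken) = 1876 kJ
Bonds formed (products):
  H–H: 2 × 444 = 888
  O=O: 1 × 513 = 513
  Σ(formed) = 1401 kJ
ΔH = Σ(broken) − Σ(formed) = 1876 − 1401 = +475 kJ

ΔH ≈ +475 kJ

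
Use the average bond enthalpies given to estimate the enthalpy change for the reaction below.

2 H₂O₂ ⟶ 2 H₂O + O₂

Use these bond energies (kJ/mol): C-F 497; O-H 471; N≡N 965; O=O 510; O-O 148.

ΔH ≈ −214 kJ

Bonds broken (reactants):
  O-H: 4 × 471 = 1884
  O-O: 2 × 148 = 296
  Σ(broken) = 2180 kJ
Bonds formed (products):
  O-H: 4 × 471 = 1884
  O=O: 1 × 510 = 510
  Σ(formed) = 2394 kJ
ΔH = Σ(broken) − Σ(formed) = 2180 − 2394 = −214 kJ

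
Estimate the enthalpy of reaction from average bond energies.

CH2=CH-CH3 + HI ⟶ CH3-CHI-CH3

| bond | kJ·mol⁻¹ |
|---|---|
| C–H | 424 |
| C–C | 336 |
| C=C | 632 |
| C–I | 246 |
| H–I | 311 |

Bonds broken (reactants):
  C–C: 1 × 336 = 336
  C–H: 6 × 424 = 2544
  C=C: 1 × 632 = 632
  H–I: 1 × 311 = 311
  Σ(broken) = 3823 kJ
Bonds formed (products):
  C–C: 2 × 336 = 672
  C–H: 7 × 424 = 2968
  C–I: 1 × 246 = 246
  Σ(formed) = 3886 kJ
ΔH = Σ(broken) − Σ(formed) = 3823 − 3886 = −63 kJ

ΔH ≈ −63 kJ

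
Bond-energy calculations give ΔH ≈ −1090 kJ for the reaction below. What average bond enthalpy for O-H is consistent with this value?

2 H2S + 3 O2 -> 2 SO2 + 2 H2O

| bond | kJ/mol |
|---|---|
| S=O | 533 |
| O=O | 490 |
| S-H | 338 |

Let D be the O-H bond energy.
Σ(broken) = 3×490 + 4×338 = 2822
Σ(formed) = 4×D + 4×533 = 2132 + 4D
ΔH = Σ(broken) − Σ(formed) = (2822) − (2132 + 4D) = +690 − 4D
Setting this equal to −1090 kJ gives 4D = 1780, so D = 445 kJ/mol.

D(O-H) ≈ 445 kJ/mol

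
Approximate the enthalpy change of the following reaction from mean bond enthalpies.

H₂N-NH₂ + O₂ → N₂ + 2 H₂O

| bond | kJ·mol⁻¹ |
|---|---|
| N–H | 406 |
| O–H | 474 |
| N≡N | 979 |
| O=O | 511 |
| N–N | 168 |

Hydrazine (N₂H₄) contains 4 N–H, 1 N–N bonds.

ΔH ≈ −572 kJ

Bonds broken (reactants):
  N–H: 4 × 406 = 1624
  N–N: 1 × 168 = 168
  O=O: 1 × 511 = 511
  Σ(broken) = 2303 kJ
Bonds formed (products):
  N≡N: 1 × 979 = 979
  O–H: 4 × 474 = 1896
  Σ(formed) = 2875 kJ
ΔH = Σ(broken) − Σ(formed) = 2303 − 2875 = −572 kJ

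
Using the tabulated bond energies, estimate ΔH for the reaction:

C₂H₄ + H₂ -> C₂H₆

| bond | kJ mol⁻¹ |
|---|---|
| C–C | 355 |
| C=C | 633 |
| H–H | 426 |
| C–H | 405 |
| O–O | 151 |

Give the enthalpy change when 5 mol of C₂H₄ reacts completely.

ΔH = −530 kJ

Bonds broken (reactants):
  C–H: 4 × 405 = 1620
  C=C: 1 × 633 = 633
  H–H: 1 × 426 = 426
  Σ(broken) = 2679 kJ
Bonds formed (products):
  C–C: 1 × 355 = 355
  C–H: 6 × 405 = 2430
  Σ(formed) = 2785 kJ
ΔH = Σ(broken) − Σ(formed) = 2679 − 2785 = −106 kJ
For 5× the reaction as written: 5 × (−106) = −530 kJ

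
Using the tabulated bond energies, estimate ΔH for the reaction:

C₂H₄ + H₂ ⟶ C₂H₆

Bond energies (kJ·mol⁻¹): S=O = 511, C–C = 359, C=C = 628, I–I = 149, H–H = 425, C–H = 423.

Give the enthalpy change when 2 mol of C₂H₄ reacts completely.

ΔH = −304 kJ

Bonds broken (reactants):
  C–H: 4 × 423 = 1692
  C=C: 1 × 628 = 628
  H–H: 1 × 425 = 425
  Σ(broken) = 2745 kJ
Bonds formed (products):
  C–C: 1 × 359 = 359
  C–H: 6 × 423 = 2538
  Σ(formed) = 2897 kJ
ΔH = Σ(broken) − Σ(formed) = 2745 − 2897 = −152 kJ
For 2× the reaction as written: 2 × (−152) = −304 kJ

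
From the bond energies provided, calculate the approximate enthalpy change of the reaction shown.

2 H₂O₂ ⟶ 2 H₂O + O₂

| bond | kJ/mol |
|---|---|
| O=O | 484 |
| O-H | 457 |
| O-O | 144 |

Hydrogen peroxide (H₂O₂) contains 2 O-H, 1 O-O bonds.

Bonds broken (reactants):
  O-H: 4 × 457 = 1828
  O-O: 2 × 144 = 288
  Σ(broken) = 2116 kJ
Bonds formed (products):
  O-H: 4 × 457 = 1828
  O=O: 1 × 484 = 484
  Σ(formed) = 2312 kJ
ΔH = Σ(broken) − Σ(formed) = 2116 − 2312 = −196 kJ

ΔH ≈ −196 kJ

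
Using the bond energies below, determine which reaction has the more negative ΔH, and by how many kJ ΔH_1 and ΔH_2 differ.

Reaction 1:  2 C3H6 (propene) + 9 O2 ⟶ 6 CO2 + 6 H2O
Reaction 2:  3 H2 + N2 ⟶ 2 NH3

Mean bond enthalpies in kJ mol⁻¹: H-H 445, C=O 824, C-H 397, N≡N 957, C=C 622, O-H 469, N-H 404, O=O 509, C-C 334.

Reaction 1:
  Bonds broken (reactants):
    C-C: 2 × 334 = 668
    C-H: 12 × 397 = 4764
    C=C: 2 × 622 = 1244
    O=O: 9 × 509 = 4581
    Σ(broken) = 11257 kJ
  Bonds formed (products):
    C=O: 12 × 824 = 9888
    O-H: 12 × 469 = 5628
    Σ(formed) = 15516 kJ
  ΔH_1 = 11257 − 15516 = −4259 kJ
Reaction 2:
  Bonds broken (reactants):
    H-H: 3 × 445 = 1335
    N≡N: 1 × 957 = 957
    Σ(broken) = 2292 kJ
  Bonds formed (products):
    N-H: 6 × 404 = 2424
    Σ(formed) = 2424 kJ
  ΔH_2 = 2292 − 2424 = −132 kJ
ΔH_1 − ΔH_2 = −4127 kJ, so reaction 1 has the more negative ΔH; |ΔH_1 − ΔH_2| = 4127 kJ.

Reaction 1, by 4127 kJ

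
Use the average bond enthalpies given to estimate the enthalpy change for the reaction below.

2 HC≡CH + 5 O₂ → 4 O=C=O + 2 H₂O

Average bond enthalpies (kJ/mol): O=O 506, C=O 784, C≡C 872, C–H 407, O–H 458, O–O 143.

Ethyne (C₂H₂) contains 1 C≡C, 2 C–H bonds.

ΔH ≈ −2202 kJ

Bonds broken (reactants):
  C≡C: 2 × 872 = 1744
  C–H: 4 × 407 = 1628
  O=O: 5 × 506 = 2530
  Σ(broken) = 5902 kJ
Bonds formed (products):
  C=O: 8 × 784 = 6272
  O–H: 4 × 458 = 1832
  Σ(formed) = 8104 kJ
ΔH = Σ(broken) − Σ(formed) = 5902 − 8104 = −2202 kJ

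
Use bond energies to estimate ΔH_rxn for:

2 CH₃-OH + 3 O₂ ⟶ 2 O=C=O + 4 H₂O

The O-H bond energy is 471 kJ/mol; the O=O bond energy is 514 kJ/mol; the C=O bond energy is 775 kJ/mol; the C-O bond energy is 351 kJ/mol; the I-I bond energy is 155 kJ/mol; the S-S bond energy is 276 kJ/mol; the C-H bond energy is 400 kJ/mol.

ΔH ≈ −1282 kJ

Bonds broken (reactants):
  C-H: 6 × 400 = 2400
  C-O: 2 × 351 = 702
  O-H: 2 × 471 = 942
  O=O: 3 × 514 = 1542
  Σ(broken) = 5586 kJ
Bonds formed (products):
  C=O: 4 × 775 = 3100
  O-H: 8 × 471 = 3768
  Σ(formed) = 6868 kJ
ΔH = Σ(broken) − Σ(formed) = 5586 − 6868 = −1282 kJ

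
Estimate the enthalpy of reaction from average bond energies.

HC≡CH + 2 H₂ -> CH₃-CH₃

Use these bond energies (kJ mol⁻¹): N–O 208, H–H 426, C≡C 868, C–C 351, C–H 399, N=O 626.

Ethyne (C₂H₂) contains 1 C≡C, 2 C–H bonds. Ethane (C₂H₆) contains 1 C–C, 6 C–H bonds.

ΔH ≈ −227 kJ

Bonds broken (reactants):
  C≡C: 1 × 868 = 868
  C–H: 2 × 399 = 798
  H–H: 2 × 426 = 852
  Σ(broken) = 2518 kJ
Bonds formed (products):
  C–C: 1 × 351 = 351
  C–H: 6 × 399 = 2394
  Σ(formed) = 2745 kJ
ΔH = Σ(broken) − Σ(formed) = 2518 − 2745 = −227 kJ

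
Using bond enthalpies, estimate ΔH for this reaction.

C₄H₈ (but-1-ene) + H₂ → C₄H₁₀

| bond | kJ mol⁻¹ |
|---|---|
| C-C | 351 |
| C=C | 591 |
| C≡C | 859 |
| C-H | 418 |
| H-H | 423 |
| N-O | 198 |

Bonds broken (reactants):
  C-C: 2 × 351 = 702
  C-H: 8 × 418 = 3344
  C=C: 1 × 591 = 591
  H-H: 1 × 423 = 423
  Σ(broken) = 5060 kJ
Bonds formed (products):
  C-C: 3 × 351 = 1053
  C-H: 10 × 418 = 4180
  Σ(formed) = 5233 kJ
ΔH = Σ(broken) − Σ(formed) = 5060 − 5233 = −173 kJ

ΔH ≈ −173 kJ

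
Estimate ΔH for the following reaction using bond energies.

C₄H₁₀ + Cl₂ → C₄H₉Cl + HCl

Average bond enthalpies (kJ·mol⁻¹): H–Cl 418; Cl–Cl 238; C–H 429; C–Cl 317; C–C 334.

ΔH ≈ −68 kJ

Bonds broken (reactants):
  C–C: 3 × 334 = 1002
  C–H: 10 × 429 = 4290
  Cl–Cl: 1 × 238 = 238
  Σ(broken) = 5530 kJ
Bonds formed (products):
  C–C: 3 × 334 = 1002
  C–Cl: 1 × 317 = 317
  C–H: 9 × 429 = 3861
  H–Cl: 1 × 418 = 418
  Σ(formed) = 5598 kJ
ΔH = Σ(broken) − Σ(formed) = 5530 − 5598 = −68 kJ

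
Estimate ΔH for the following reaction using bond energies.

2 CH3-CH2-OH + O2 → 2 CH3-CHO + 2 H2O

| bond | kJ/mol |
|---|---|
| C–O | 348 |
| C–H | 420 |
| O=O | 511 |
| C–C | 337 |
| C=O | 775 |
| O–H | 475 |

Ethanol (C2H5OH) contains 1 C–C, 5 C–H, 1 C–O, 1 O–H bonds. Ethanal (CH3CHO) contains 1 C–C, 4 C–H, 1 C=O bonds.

ΔH ≈ −453 kJ

Bonds broken (reactants):
  C–C: 2 × 337 = 674
  C–H: 10 × 420 = 4200
  C–O: 2 × 348 = 696
  O–H: 2 × 475 = 950
  O=O: 1 × 511 = 511
  Σ(broken) = 7031 kJ
Bonds formed (products):
  C–C: 2 × 337 = 674
  C–H: 8 × 420 = 3360
  C=O: 2 × 775 = 1550
  O–H: 4 × 475 = 1900
  Σ(formed) = 7484 kJ
ΔH = Σ(broken) − Σ(formed) = 7031 − 7484 = −453 kJ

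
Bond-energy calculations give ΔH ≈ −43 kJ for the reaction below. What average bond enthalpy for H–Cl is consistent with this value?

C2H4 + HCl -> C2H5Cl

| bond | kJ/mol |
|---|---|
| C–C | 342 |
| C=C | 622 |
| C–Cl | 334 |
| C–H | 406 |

D(H–Cl) ≈ 417 kJ/mol

Let D be the H–Cl bond energy.
Σ(broken) = 4×406 + 1×622 + 1×D = 2246 + D
Σ(formed) = 1×342 + 1×334 + 5×406 = 2706
ΔH = Σ(broken) − Σ(formed) = (2246 + D) − (2706) = −460 + D
Setting this equal to −43 kJ gives D = 417 kJ/mol.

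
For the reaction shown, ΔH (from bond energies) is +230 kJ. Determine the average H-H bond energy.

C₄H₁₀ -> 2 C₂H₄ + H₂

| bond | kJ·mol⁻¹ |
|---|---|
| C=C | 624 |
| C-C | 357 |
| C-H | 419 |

Let D be the H-H bond energy.
Σ(broken) = 3×357 + 10×419 = 5261
Σ(formed) = 8×419 + 2×624 + 1×D = 4600 + D
ΔH = Σ(broken) − Σ(formed) = (5261) − (4600 + D) = +661 − D
Setting this equal to +230 kJ gives D = 431 kJ/mol.

D(H-H) ≈ 431 kJ/mol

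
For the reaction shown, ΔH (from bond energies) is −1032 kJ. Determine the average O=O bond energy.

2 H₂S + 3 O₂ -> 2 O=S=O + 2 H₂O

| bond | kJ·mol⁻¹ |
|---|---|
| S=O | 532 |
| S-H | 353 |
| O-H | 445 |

D(O=O) ≈ 488 kJ/mol

Let D be the O=O bond energy.
Σ(broken) = 3×D + 4×353 = 1412 + 3D
Σ(formed) = 4×445 + 4×532 = 3908
ΔH = Σ(broken) − Σ(formed) = (1412 + 3D) − (3908) = −2496 + 3D
Setting this equal to −1032 kJ gives 3D = 1464, so D = 488 kJ/mol.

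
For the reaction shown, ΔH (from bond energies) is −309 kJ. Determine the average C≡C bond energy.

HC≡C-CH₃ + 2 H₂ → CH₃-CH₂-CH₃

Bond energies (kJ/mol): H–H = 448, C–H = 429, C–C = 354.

Let D be the C≡C bond energy.
Σ(broken) = 1×D + 1×354 + 4×429 + 2×448 = 2966 + D
Σ(formed) = 2×354 + 8×429 = 4140
ΔH = Σ(broken) − Σ(formed) = (2966 + D) − (4140) = −1174 + D
Setting this equal to −309 kJ gives D = 865 kJ/mol.

D(C≡C) ≈ 865 kJ/mol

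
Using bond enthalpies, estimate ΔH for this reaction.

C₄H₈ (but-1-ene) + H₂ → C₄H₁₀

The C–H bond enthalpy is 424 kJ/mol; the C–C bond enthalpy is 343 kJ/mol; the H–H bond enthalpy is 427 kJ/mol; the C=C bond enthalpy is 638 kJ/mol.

ΔH ≈ −126 kJ

Bonds broken (reactants):
  C–C: 2 × 343 = 686
  C–H: 8 × 424 = 3392
  C=C: 1 × 638 = 638
  H–H: 1 × 427 = 427
  Σ(broken) = 5143 kJ
Bonds formed (products):
  C–C: 3 × 343 = 1029
  C–H: 10 × 424 = 4240
  Σ(formed) = 5269 kJ
ΔH = Σ(broken) − Σ(formed) = 5143 − 5269 = −126 kJ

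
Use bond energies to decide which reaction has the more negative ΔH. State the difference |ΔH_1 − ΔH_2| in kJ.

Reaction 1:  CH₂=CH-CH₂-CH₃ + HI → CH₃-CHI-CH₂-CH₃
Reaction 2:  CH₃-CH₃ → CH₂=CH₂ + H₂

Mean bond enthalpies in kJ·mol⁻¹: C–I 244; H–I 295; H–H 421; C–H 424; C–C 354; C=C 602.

Reaction 1:
  Bonds broken (reactants):
    C–C: 2 × 354 = 708
    C–H: 8 × 424 = 3392
    C=C: 1 × 602 = 602
    H–I: 1 × 295 = 295
    Σ(broken) = 4997 kJ
  Bonds formed (products):
    C–C: 3 × 354 = 1062
    C–H: 9 × 424 = 3816
    C–I: 1 × 244 = 244
    Σ(formed) = 5122 kJ
  ΔH_1 = 4997 − 5122 = −125 kJ
Reaction 2:
  Bonds broken (reactants):
    C–C: 1 × 354 = 354
    C–H: 6 × 424 = 2544
    Σ(broken) = 2898 kJ
  Bonds formed (products):
    C–H: 4 × 424 = 1696
    C=C: 1 × 602 = 602
    H–H: 1 × 421 = 421
    Σ(formed) = 2719 kJ
  ΔH_2 = 2898 − 2719 = +179 kJ
ΔH_1 − ΔH_2 = −304 kJ, so reaction 1 has the more negative ΔH; |ΔH_1 − ΔH_2| = 304 kJ.

Reaction 1, by 304 kJ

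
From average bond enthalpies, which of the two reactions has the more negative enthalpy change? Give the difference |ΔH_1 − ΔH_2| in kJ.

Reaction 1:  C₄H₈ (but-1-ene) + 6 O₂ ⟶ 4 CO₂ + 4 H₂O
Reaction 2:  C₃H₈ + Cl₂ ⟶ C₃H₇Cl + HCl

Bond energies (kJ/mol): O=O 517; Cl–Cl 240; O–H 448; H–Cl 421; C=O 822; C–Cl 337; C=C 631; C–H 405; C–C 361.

Reaction 1:
  Bonds broken (reactants):
    C–C: 2 × 361 = 722
    C–H: 8 × 405 = 3240
    C=C: 1 × 631 = 631
    O=O: 6 × 517 = 3102
    Σ(broken) = 7695 kJ
  Bonds formed (products):
    C=O: 8 × 822 = 6576
    O–H: 8 × 448 = 3584
    Σ(formed) = 10160 kJ
  ΔH_1 = 7695 − 10160 = −2465 kJ
Reaction 2:
  Bonds broken (reactants):
    C–C: 2 × 361 = 722
    C–H: 8 × 405 = 3240
    Cl–Cl: 1 × 240 = 240
    Σ(broken) = 4202 kJ
  Bonds formed (products):
    C–C: 2 × 361 = 722
    C–Cl: 1 × 337 = 337
    C–H: 7 × 405 = 2835
    H–Cl: 1 × 421 = 421
    Σ(formed) = 4315 kJ
  ΔH_2 = 4202 − 4315 = −113 kJ
ΔH_1 − ΔH_2 = −2352 kJ, so reaction 1 has the more negative ΔH; |ΔH_1 − ΔH_2| = 2352 kJ.

Reaction 1, by 2352 kJ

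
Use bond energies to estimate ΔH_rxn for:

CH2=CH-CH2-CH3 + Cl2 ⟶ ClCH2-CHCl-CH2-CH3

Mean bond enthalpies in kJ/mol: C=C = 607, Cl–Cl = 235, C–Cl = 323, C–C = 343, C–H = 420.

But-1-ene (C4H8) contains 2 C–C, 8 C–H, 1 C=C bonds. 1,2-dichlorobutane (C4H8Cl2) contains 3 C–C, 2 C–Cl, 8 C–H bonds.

ΔH ≈ −147 kJ

Bonds broken (reactants):
  C–C: 2 × 343 = 686
  C–H: 8 × 420 = 3360
  C=C: 1 × 607 = 607
  Cl–Cl: 1 × 235 = 235
  Σ(broken) = 4888 kJ
Bonds formed (products):
  C–C: 3 × 343 = 1029
  C–Cl: 2 × 323 = 646
  C–H: 8 × 420 = 3360
  Σ(formed) = 5035 kJ
ΔH = Σ(broken) − Σ(formed) = 4888 − 5035 = −147 kJ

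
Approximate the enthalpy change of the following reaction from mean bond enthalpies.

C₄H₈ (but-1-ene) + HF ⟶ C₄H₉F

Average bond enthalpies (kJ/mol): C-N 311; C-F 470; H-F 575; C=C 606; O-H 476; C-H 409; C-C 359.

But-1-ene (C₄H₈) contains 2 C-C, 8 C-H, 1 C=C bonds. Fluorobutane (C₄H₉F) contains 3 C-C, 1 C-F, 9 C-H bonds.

Bonds broken (reactants):
  C-C: 2 × 359 = 718
  C-H: 8 × 409 = 3272
  C=C: 1 × 606 = 606
  H-F: 1 × 575 = 575
  Σ(broken) = 5171 kJ
Bonds formed (products):
  C-C: 3 × 359 = 1077
  C-F: 1 × 470 = 470
  C-H: 9 × 409 = 3681
  Σ(formed) = 5228 kJ
ΔH = Σ(broken) − Σ(formed) = 5171 − 5228 = −57 kJ

ΔH ≈ −57 kJ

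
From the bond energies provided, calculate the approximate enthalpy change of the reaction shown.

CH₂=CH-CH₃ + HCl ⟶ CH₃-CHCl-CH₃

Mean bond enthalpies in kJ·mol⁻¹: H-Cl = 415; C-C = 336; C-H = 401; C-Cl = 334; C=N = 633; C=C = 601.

Bonds broken (reactants):
  C-C: 1 × 336 = 336
  C-H: 6 × 401 = 2406
  C=C: 1 × 601 = 601
  H-Cl: 1 × 415 = 415
  Σ(broken) = 3758 kJ
Bonds formed (products):
  C-C: 2 × 336 = 672
  C-Cl: 1 × 334 = 334
  C-H: 7 × 401 = 2807
  Σ(formed) = 3813 kJ
ΔH = Σ(broken) − Σ(formed) = 3758 − 3813 = −55 kJ

ΔH ≈ −55 kJ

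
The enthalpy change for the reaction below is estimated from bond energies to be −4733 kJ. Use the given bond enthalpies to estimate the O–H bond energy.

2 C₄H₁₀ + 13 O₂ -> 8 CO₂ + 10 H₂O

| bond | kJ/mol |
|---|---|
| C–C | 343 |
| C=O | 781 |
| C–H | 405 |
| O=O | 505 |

Let D be the O–H bond energy.
Σ(broken) = 6×343 + 20×405 + 13×505 = 16723
Σ(formed) = 16×781 + 20×D = 12496 + 20D
ΔH = Σ(broken) − Σ(formed) = (16723) − (12496 + 20D) = +4227 − 20D
Setting this equal to −4733 kJ gives 20D = 8960, so D = 448 kJ/mol.

D(O–H) ≈ 448 kJ/mol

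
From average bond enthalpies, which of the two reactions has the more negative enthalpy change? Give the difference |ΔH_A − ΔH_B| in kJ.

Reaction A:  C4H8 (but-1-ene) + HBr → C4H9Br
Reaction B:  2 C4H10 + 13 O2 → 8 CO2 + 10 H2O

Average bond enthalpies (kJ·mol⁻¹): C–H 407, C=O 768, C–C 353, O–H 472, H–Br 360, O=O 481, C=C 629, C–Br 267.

Reaction A:
  Bonds broken (reactants):
    C–C: 2 × 353 = 706
    C–H: 8 × 407 = 3256
    C=C: 1 × 629 = 629
    H–Br: 1 × 360 = 360
    Σ(broken) = 4951 kJ
  Bonds formed (products):
    C–Br: 1 × 267 = 267
    C–C: 3 × 353 = 1059
    C–H: 9 × 407 = 3663
    Σ(formed) = 4989 kJ
  ΔH_A = 4951 − 4989 = −38 kJ
Reaction B:
  Bonds broken (reactants):
    C–C: 6 × 353 = 2118
    C–H: 20 × 407 = 8140
    O=O: 13 × 481 = 6253
    Σ(broken) = 16511 kJ
  Bonds formed (products):
    C=O: 16 × 768 = 12288
    O–H: 20 × 472 = 9440
    Σ(formed) = 21728 kJ
  ΔH_B = 16511 − 21728 = −5217 kJ
ΔH_A − ΔH_B = +5179 kJ, so reaction B has the more negative ΔH; |ΔH_A − ΔH_B| = 5179 kJ.

Reaction B, by 5179 kJ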